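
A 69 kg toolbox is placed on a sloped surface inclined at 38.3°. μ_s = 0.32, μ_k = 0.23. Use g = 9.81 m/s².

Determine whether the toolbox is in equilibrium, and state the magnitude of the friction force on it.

f ≈ 122 N

N = m g cos θ = 531 N.
Down-slope weight component: m g sin θ = 420 N.
μ_s N = 170 N.
420 > 170 N, so it slides; kinetic friction f = μ_k N = 0.23×531 = 122 N.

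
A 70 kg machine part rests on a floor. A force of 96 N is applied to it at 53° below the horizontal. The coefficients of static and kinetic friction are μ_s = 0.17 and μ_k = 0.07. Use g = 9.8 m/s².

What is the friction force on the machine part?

Vertical equilibrium gives N = m g + P sin α = 762.7 N.
The horizontal driving force is P cos α = 57.77 N, so equilibrium needs friction f = 57.77 N.
The static-friction limit is μ_s N = 129.7 N.
Since 57.77 N does not exceed the limit, the machine part stays at rest and f = 57.8 N.

f ≈ 57.8 N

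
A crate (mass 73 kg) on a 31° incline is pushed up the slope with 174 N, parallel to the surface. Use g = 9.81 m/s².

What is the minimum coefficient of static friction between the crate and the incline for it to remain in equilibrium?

N = m g cos θ = 613.8 N.
Friction must make up the shortfall along the incline: f = m g sin θ − P = 368.8 − 174 = 194.8 N.
At the threshold f = μ_s N, so μ_s,min = 194.8/613.8 = 0.317.

μ_s,min ≈ 0.317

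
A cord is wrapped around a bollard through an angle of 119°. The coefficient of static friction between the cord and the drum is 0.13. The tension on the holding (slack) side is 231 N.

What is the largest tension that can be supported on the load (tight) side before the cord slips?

At impending slip the capstan equation gives T₂/T₁ = e^{μβ} with β in radians.
β = 119° × π/180 = 2.077 rad.
e^{μβ} = e^{0.13×2.077} = 1.31.
T₂ = T₁ · e^{μβ} = 231 × 1.31 = 303 N.

T_max ≈ 303 N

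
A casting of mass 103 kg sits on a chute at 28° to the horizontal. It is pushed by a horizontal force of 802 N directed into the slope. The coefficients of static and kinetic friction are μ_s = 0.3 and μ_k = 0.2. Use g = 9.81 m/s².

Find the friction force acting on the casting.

Normal direction: N = m g cos θ + P sin θ = 1269 N.
Along the incline, the net driving force (taking up-slope positive) is P cos θ − m g sin θ = 708.1 − 474.4 = 233.8 N, so equilibrium requires friction f = -233.8 N (down-slope).
The limit of static friction is μ_s N = 380.6 N.
|f_req| = 233.8 ≤ 380.6 N → the casting is in equilibrium; friction equals the required value.

f ≈ 234 N (down the incline)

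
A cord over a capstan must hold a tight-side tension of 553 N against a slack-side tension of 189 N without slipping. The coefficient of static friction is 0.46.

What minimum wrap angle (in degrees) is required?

T₂/T₁ = e^{μβ} → β = ln(T₂/T₁)/μ.
β = ln(553/189)/0.46 = 1.074/0.46 = 2.334 rad.
In degrees: β = 2.334 × 180/π = 134°.

β_min ≈ 134°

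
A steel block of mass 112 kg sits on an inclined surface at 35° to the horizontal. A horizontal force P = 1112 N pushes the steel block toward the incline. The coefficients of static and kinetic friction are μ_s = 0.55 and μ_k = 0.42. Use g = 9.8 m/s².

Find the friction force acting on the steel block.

Normal direction: N = m g cos θ + P sin θ = 1537 N.
Parallel to the incline: P cos θ − m g sin θ = 910.9 − 629.6 = 281.3 N; the friction needed to balance this is 281.3 N acting down the slope.
The limit of static friction is μ_s N = 845.3 N.
Since 281.3 N is within the 845.3 N limit, the steel block stays put and friction is exactly 281 N.

f ≈ 281 N (down the incline)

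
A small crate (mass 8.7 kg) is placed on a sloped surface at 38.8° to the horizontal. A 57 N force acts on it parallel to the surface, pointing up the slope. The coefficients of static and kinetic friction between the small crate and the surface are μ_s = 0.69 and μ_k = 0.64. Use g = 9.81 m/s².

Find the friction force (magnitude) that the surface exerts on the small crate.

f ≈ 3.52 N (down the incline)

Normal force: N = m g cos θ = 8.7 × 9.81 × cos 38.8° = 66.51 N.
The friction needed for equilibrium is m g sin θ − P = 53.48 − 57 = -3.521 N, measured positive up-slope.
Maximum static friction available: μ_s N = 0.69 × 66.51 = 45.89 N.
Since |-3.521| ≤ 45.89 N, the small crate remains in static equilibrium and friction takes exactly the required value.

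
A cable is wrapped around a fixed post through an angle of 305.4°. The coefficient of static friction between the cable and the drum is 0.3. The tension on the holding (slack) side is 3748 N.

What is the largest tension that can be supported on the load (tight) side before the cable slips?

T_max ≈ 18500 N

At impending slip the capstan equation gives T₂/T₁ = e^{μβ} with β in radians.
β = 305.4° × π/180 = 5.33 rad.
e^{μβ} = e^{0.3×5.33} = 4.948.
T₂ = T₁ · e^{μβ} = 3748 × 4.948 = 18500 N.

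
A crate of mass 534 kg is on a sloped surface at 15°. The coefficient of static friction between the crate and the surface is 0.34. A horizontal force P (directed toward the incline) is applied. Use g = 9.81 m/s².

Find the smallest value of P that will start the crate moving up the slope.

P ≈ 3500 N

At impending motion up the slope, friction acts down-slope at its limit: f = μ_s N.
Perpendicular to the incline: N = m g cos θ + P sin θ.
Along the incline: P cos θ = m g sin θ + μ_s N = m g sin θ + μ_s (m g cos θ + P sin θ).
Solving, P (cos θ − μ_s sin θ) = m g (sin θ + μ_s cos θ), so P = 534×9.81×(sin 15° + 0.34 cos 15°)/(cos 15° − 0.34 sin 15°) = 5240×0.5872/0.8779 = 3500 N.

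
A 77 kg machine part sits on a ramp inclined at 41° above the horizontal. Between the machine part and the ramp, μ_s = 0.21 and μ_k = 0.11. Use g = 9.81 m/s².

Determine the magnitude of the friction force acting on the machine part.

f ≈ 62.7 N (up the incline)

Normal force: N = m g cos θ = 77 × 9.81 × cos 41° = 570.1 N.
Along the slope the weight component is m g sin θ = 495.6 N; friction must supply exactly this, acting up-slope.
The static-friction ceiling is μ_s N = 0.21 × 570.1 = 119.7 N.
|495.6| exceeds 119.7 N, so the machine part slips down-slope; friction is kinetic, f = μ_k N = 0.11×570.1 = 62.7 N.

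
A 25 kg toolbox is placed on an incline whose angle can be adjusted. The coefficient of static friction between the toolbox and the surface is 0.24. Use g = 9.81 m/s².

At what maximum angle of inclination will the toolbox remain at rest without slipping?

At the slip threshold, m g sin θ = μ_s · m g cos θ, so tan θ = μ_s.
θ_max = arctan(0.24) = 13.5°.

θ_max ≈ 13.5°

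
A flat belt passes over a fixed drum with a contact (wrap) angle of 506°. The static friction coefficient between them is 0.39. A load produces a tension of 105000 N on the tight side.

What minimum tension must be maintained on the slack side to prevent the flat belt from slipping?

T_min ≈ 3350 N

Capstan equation at impending slip: T_tight/T_slack = e^{μβ}.
β = 506° = 8.831 rad; e^{μβ} = e^{0.39×8.831} = 31.32.
T_slack = T_tight / e^{μβ} = 105000 / 31.32 = 3350 N.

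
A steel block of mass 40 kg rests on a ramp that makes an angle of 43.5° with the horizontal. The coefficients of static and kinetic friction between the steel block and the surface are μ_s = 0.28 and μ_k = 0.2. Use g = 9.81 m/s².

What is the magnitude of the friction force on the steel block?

f ≈ 56.9 N (up the incline)

Normal force: N = m g cos θ = 40 × 9.81 × cos 43.5° = 284.6 N.
For equilibrium along the incline, friction must balance the weight component: f = m g sin θ = 270.1 N up the slope.
Static friction can supply at most μ_s N = 79.7 N.
Since |270.1| > 79.7 N, static friction cannot hold it; the steel block slides down the incline and kinetic friction applies: f = μ_k N = 0.2 × 284.6 = 56.9 N.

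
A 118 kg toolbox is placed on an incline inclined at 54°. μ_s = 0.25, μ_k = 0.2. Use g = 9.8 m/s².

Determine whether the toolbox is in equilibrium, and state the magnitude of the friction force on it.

f ≈ 136 N

N = m g cos θ = 680 N.
Down-slope weight component: m g sin θ = 936 N.
μ_s N = 170 N.
936 > 170 N, so it slides; kinetic friction f = μ_k N = 0.2×680 = 136 N.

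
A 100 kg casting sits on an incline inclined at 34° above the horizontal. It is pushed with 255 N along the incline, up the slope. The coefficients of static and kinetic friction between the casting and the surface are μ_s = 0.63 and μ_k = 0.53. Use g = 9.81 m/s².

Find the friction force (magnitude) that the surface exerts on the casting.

The normal reaction is N = m g cos θ = 813.3 N.
Parallel to the incline, ΣF = 0 gives f = m g sin θ − P = 548.6 − 255 = 293.6 N (up-slope positive).
Static friction can supply at most μ_s N = 512.4 N.
Since |293.6| ≤ 512.4 N, static friction is sufficient; f equals the required value, not μ_s N.

f ≈ 294 N (up the incline)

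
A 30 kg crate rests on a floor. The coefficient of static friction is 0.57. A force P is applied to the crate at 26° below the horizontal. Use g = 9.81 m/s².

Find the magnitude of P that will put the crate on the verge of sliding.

N = m g + P sin α (the push presses the crate into the floor).
At impending slip, P cos α = μ_s N = μ_s (m g + P sin α).
Solving: P (cos α − μ_s sin α) = μ_s m g → P = 0.57×294/(cos 26° − 0.57 sin 26°) = 168/0.6489 = 259 N.

P ≈ 259 N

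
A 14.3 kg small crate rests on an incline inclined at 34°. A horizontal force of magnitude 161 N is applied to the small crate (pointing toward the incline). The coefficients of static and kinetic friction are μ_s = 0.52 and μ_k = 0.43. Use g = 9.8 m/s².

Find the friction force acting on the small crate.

Resolve perpendicular to the incline: N = m g cos θ + P sin θ = 14.3×9.8×cos 34° + 161×sin 34° = 206.2 N.
Parallel to the incline: P cos θ − m g sin θ = 133.5 − 78.37 = 55.11 N; the friction needed to balance this is 55.11 N acting down the slope.
Maximum static friction: μ_s N = 0.52 × 206.2 = 107.2 N.
|f_req| = 55.11 ≤ 107.2 N → the small crate is in equilibrium; friction equals the required value.

f ≈ 55.1 N (down the incline)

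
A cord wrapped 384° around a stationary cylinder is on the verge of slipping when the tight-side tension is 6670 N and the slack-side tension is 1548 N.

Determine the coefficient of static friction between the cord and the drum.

μ ≈ 0.218

T₂/T₁ = e^{μβ} → μ = ln(T₂/T₁)/β.
β = 384° = 6.702 rad.
μ = ln(6670/1548)/6.702 = ln(4.309)/6.702 = 0.218.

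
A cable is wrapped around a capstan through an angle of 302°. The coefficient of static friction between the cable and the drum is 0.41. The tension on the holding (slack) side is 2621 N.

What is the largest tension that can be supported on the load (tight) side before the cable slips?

At impending slip the capstan equation gives T₂/T₁ = e^{μβ} with β in radians.
β = 302° × π/180 = 5.271 rad.
e^{μβ} = e^{0.41×5.271} = 8.68.
T₂ = T₁ · e^{μβ} = 2621 × 8.68 = 22800 N.

T_max ≈ 22800 N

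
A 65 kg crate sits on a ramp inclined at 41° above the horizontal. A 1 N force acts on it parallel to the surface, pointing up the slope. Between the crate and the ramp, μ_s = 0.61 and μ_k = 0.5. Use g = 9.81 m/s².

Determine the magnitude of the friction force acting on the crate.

f ≈ 241 N (up the incline)

Normal force: N = m g cos θ = 65 × 9.81 × cos 41° = 481.2 N.
For equilibrium along the incline the friction force must supply f = m g sin θ − P = 418.3 − 1 = 417.3 N (positive meaning up-slope).
Static friction can supply at most μ_s N = 293.6 N.
|417.3| exceeds 293.6 N, so the crate slips down-slope; friction is kinetic, f = μ_k N = 0.5×481.2 = 241 N.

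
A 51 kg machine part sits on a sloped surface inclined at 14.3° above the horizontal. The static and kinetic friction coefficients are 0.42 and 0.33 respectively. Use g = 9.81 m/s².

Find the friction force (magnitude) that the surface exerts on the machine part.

f ≈ 124 N (up the incline)

The normal reaction is N = m g cos θ = 484.8 N.
Along the slope the weight component is m g sin θ = 123.6 N; friction must supply exactly this, acting up-slope.
The static-friction ceiling is μ_s N = 0.42 × 484.8 = 203.6 N.
Since |123.6| ≤ 203.6 N, the machine part remains in static equilibrium and friction takes exactly the required value.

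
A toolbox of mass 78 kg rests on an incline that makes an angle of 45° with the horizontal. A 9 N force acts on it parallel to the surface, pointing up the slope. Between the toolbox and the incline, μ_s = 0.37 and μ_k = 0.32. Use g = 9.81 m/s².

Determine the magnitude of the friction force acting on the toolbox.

Perpendicular to the surface, N = m g cos θ = 78·9.81·cos 45° = 541.1 N.
Parallel to the incline, ΣF = 0 gives f = m g sin θ − P = 541.1 − 9 = 532.1 N (up-slope positive).
The static-friction ceiling is μ_s N = 0.37 × 541.1 = 200.2 N.
Since |532.1| > 200.2 N, static friction cannot hold it; the toolbox slides down the incline and kinetic friction applies: f = μ_k N = 0.32 × 541.1 = 173 N.

f ≈ 173 N (up the incline)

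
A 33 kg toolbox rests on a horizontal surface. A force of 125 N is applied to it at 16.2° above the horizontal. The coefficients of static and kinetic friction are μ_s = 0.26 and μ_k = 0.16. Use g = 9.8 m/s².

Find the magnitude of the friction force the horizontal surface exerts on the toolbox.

f ≈ 46.2 N

N = m g − P sin α = 323.4 − 125×sin 16.2° = 288.5 N.
Horizontally, friction must balance P cos α = 120 N.
μ_s N = 0.26 × 288.5 = 75.02 N.
The required friction exceeds μ_s N, so the toolbox moves and f = μ_k N = 46.2 N.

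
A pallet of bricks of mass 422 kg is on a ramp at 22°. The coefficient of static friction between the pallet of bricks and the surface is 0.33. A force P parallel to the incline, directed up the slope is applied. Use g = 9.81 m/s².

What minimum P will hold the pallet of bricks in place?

The pallet of bricks tends to slide down (tan θ > μ_s), so at the point of impending slip friction acts up-slope at its limit: f = μ_s N.
P is parallel to the surface, so N = m g cos θ = 3840 N.
Along the incline: P + μ_s N = m g sin θ, so P = 1550 − 0.33×3840 = 284 N.

P_min ≈ 284 N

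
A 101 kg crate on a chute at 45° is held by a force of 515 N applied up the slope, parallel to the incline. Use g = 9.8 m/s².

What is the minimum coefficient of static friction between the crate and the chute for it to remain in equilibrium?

μ_s,min ≈ 0.264

N = m g cos θ = 699.9 N.
Friction must make up the shortfall along the incline: f = m g sin θ − P = 699.9 − 515 = 184.9 N.
At the threshold f = μ_s N, so μ_s,min = 184.9/699.9 = 0.264.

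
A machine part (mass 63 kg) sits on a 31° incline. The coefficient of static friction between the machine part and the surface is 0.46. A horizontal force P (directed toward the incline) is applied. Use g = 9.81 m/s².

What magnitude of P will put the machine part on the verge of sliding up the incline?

P ≈ 906 N

At impending motion up the slope, friction acts down-slope at its limit: f = μ_s N.
Perpendicular to the incline: N = m g cos θ + P sin θ.
Along the incline: P cos θ = m g sin θ + μ_s N = m g sin θ + μ_s (m g cos θ + P sin θ).
Solving, P (cos θ − μ_s sin θ) = m g (sin θ + μ_s cos θ), so P = 63×9.81×(sin 31° + 0.46 cos 31°)/(cos 31° − 0.46 sin 31°) = 618×0.9093/0.6202 = 906 N.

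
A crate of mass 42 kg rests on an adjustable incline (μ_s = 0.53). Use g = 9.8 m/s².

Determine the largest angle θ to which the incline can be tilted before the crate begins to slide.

θ_max ≈ 27.9°

At the slip threshold, m g sin θ = μ_s · m g cos θ, so tan θ = μ_s.
θ_max = arctan(0.53) = 27.9°.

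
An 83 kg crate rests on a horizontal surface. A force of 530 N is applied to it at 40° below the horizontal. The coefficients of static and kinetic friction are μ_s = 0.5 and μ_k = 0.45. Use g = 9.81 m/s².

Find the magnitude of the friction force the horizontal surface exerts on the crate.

f ≈ 406 N

The vertical component of P adds to the normal force: N = m g + P sin α = 814.2 + 340.7 = 1155 N.
For equilibrium, f = P cos α = 530×cos 40° = 406 N.
μ_s N = 0.5 × 1155 = 577.5 N.
406 ≤ 577.5 N → static; friction equals the required 406 N.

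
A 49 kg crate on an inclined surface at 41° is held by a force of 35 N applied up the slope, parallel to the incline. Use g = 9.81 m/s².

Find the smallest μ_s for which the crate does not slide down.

μ_s,min ≈ 0.773

N = m g cos θ = 362.8 N.
Friction must make up the shortfall along the incline: f = m g sin θ − P = 315.4 − 35 = 280.4 N.
At the threshold f = μ_s N, so μ_s,min = 280.4/362.8 = 0.773.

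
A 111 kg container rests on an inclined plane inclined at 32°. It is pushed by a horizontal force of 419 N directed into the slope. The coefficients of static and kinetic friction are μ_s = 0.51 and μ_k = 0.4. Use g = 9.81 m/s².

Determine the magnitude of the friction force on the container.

Resolve perpendicular to the incline: N = m g cos θ + P sin θ = 111×9.81×cos 32° + 419×sin 32° = 1145 N.
Along the incline, the net driving force (taking up-slope positive) is P cos θ − m g sin θ = 355.3 − 577 = -221.7 N, so equilibrium requires friction f = 221.7 N (up-slope).
Maximum static friction: μ_s N = 0.51 × 1145 = 584.2 N.
Since 221.7 N is within the 584.2 N limit, the container stays put and friction is exactly 222 N.

f ≈ 222 N (up the incline)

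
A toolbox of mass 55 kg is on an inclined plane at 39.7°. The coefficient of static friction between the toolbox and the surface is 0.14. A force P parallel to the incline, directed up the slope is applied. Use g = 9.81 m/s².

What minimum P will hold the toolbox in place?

P_min ≈ 287 N

The toolbox tends to slide down (tan θ > μ_s), so at the point of impending slip friction acts up-slope at its limit: f = μ_s N.
P is parallel to the surface, so N = m g cos θ = 415 N.
Along the incline: P + μ_s N = m g sin θ, so P = 345 − 0.14×415 = 287 N.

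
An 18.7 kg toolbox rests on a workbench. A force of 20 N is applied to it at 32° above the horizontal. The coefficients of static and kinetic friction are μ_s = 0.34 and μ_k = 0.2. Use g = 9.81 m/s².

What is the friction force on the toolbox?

The vertical component of P reduces the normal force: N = m g − P sin α = 183.4 − 10.6 = 172.8 N.
For equilibrium, f = P cos α = 20×cos 32° = 16.96 N.
The static-friction limit is μ_s N = 58.77 N.
16.96 ≤ 58.77 N → static; friction equals the required 17 N.

f ≈ 17 N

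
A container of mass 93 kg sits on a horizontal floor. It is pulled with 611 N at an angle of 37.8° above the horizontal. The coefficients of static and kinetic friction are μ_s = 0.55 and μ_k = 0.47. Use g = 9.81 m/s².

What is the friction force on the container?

f ≈ 253 N

N = m g − P sin α = 912.3 − 611×sin 37.8° = 537.8 N.
For equilibrium, f = P cos α = 611×cos 37.8° = 482.8 N.
The static-friction limit is μ_s N = 295.8 N.
482.8 > 295.8 N → the container slides; f = μ_k N = 0.47×537.8 = 253 N.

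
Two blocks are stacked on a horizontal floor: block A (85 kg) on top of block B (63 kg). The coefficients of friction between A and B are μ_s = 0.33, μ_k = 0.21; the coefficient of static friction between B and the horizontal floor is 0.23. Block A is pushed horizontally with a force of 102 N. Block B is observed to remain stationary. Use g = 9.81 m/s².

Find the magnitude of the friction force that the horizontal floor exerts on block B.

Between the blocks, N₁ = m_A g = 833.9 N.
Maximum static friction on A from B: μ_s N₁ = 0.33×833.9 = 275.2 N.
Since P = 102 N ≤ 275.2 N, A does not slip on B; friction on A equals P = 102 N.
B experiences an equal 102 N forward from A (third law). B is in equilibrium, so the floor supplies f₂ = 102 N of static friction (limit μ_s(m_A+m_B)g = 333.9 N, not exceeded).

f ≈ 102 N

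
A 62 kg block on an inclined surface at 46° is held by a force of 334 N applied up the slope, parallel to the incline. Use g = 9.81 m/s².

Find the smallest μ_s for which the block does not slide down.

N = m g cos θ = 422.5 N.
Friction must make up the shortfall along the incline: f = m g sin θ − P = 437.5 − 334 = 103.5 N.
At the threshold f = μ_s N, so μ_s,min = 103.5/422.5 = 0.245.

μ_s,min ≈ 0.245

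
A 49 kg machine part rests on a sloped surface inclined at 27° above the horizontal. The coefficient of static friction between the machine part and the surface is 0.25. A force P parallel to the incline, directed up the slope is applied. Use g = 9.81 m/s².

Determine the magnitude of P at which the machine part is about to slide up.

P ≈ 325 N

At impending motion up the slope, friction acts down-slope at its limit: f = μ_s N.
P is parallel to the surface, so N = m g cos θ = 428 N.
Along the incline: P = m g sin θ + μ_s N = 218 + 0.25×428 = 325 N.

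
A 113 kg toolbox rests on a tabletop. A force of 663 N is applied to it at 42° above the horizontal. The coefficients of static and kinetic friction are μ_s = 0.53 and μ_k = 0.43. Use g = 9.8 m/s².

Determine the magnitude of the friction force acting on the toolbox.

f ≈ 285 N

N = m g − P sin α = 1107 − 663×sin 42° = 663.8 N.
Horizontally, friction must balance P cos α = 492.7 N.
μ_s N = 0.53 × 663.8 = 351.8 N.
The required friction exceeds μ_s N, so the toolbox moves and f = μ_k N = 285 N.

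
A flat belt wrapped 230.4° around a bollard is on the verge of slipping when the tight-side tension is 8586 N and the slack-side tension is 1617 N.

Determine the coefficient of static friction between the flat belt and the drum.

μ ≈ 0.415

T₂/T₁ = e^{μβ} → μ = ln(T₂/T₁)/β.
β = 230.4° = 4.021 rad.
μ = ln(8586/1617)/4.021 = ln(5.31)/4.021 = 0.415.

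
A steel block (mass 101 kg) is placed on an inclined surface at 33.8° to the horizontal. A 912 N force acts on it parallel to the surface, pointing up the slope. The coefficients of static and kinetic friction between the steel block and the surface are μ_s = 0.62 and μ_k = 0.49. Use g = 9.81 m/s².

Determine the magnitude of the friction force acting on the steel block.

f ≈ 361 N (down the incline)

The normal reaction is N = m g cos θ = 823.3 N.
The friction needed for equilibrium is m g sin θ − P = 551.2 − 912 = -360.8 N, measured positive up-slope.
Maximum static friction available: μ_s N = 0.62 × 823.3 = 510.5 N.
Since |-360.8| ≤ 510.5 N, the steel block remains in static equilibrium and friction takes exactly the required value.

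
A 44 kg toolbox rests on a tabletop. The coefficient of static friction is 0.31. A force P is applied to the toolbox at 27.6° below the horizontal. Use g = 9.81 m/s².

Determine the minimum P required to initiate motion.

P ≈ 180 N

N = m g + P sin α (the push presses the toolbox into the tabletop).
At impending slip, P cos α = μ_s N = μ_s (m g + P sin α).
Solving: P (cos α − μ_s sin α) = μ_s m g → P = 0.31×432/(cos 27.6° − 0.31 sin 27.6°) = 134/0.7426 = 180 N.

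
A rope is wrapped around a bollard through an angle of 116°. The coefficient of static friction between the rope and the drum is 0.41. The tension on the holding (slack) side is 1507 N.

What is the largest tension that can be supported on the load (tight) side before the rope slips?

At impending slip the capstan equation gives T₂/T₁ = e^{μβ} with β in radians.
β = 116° × π/180 = 2.025 rad.
e^{μβ} = e^{0.41×2.025} = 2.293.
T₂ = T₁ · e^{μβ} = 1507 × 2.293 = 3460 N.

T_max ≈ 3460 N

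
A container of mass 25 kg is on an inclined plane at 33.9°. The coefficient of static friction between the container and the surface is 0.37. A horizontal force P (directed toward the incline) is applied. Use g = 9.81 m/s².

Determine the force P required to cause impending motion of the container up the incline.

P ≈ 340 N

At impending motion up the slope, friction acts down-slope at its limit: f = μ_s N.
Perpendicular to the incline: N = m g cos θ + P sin θ.
Along the incline: P cos θ = m g sin θ + μ_s N = m g sin θ + μ_s (m g cos θ + P sin θ).
Solving, P (cos θ − μ_s sin θ) = m g (sin θ + μ_s cos θ), so P = 25×9.81×(sin 33.9° + 0.37 cos 33.9°)/(cos 33.9° − 0.37 sin 33.9°) = 245×0.8648/0.6236 = 340 N.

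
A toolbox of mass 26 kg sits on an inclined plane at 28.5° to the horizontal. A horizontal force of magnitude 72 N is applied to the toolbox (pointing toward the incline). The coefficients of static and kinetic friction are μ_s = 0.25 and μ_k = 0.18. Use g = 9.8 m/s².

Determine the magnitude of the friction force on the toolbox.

f ≈ 58.3 N (up the incline)

The horizontal push has a component P sin θ into the surface, so N = m g cos θ + P sin θ = 223.9 + 34.36 = 258.3 N.
Parallel to the incline: P cos θ − m g sin θ = 63.27 − 121.6 = -58.31 N; the friction needed to balance this is 58.31 N acting up the slope.
The limit of static friction is μ_s N = 64.57 N.
Since 58.31 N is within the 64.57 N limit, the toolbox stays put and friction is exactly 58.3 N.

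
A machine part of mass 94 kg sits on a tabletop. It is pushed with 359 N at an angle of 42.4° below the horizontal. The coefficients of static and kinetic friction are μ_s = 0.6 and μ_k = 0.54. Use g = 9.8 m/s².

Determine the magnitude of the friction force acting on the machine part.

f ≈ 265 N

Vertical equilibrium gives N = m g + P sin α = 1163 N.
For equilibrium, f = P cos α = 359×cos 42.4° = 265.1 N.
The static-friction limit is μ_s N = 698 N.
265.1 ≤ 698 N → static; friction equals the required 265 N.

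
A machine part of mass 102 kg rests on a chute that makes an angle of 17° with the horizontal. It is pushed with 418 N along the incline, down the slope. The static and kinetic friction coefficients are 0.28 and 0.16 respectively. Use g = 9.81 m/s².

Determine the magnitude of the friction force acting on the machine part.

Perpendicular to the surface, N = m g cos θ = 102·9.81·cos 17° = 956.9 N.
For equilibrium along the incline the friction force must supply f = m g sin θ + P = 292.6 + 418 = 710.6 N (positive meaning up-slope).
Static friction can supply at most μ_s N = 267.9 N.
|710.6| exceeds 267.9 N, so the machine part slips down-slope; friction is kinetic, f = μ_k N = 0.16×956.9 = 153 N.

f ≈ 153 N (up the incline)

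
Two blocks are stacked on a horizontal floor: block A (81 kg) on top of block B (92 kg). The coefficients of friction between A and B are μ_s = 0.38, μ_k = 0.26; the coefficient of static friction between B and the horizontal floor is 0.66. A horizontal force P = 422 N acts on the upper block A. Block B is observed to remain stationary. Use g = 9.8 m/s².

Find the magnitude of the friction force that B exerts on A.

Normal force at the A–B interface: N₁ = m_A g = 793.8 N.
So the A–B interface can sustain at most μ_s N₁ = 301.6 N of static friction.
Since P = 422 N > 301.6 N, A slides on B; the A–B friction is kinetic: f₁ = μ_k N₁ = 0.26×793.8 = 206 N.
B experiences an equal 206 N forward from A (third law). B is in equilibrium, so the floor supplies f₂ = 206 N of static friction (limit μ_s(m_A+m_B)g = 1119 N, not exceeded).

f ≈ 206 N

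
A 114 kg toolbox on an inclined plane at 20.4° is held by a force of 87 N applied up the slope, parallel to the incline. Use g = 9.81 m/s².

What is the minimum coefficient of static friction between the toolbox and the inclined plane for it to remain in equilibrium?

N = m g cos θ = 1048 N.
Friction must make up the shortfall along the incline: f = m g sin θ − P = 389.8 − 87 = 302.8 N.
At the threshold f = μ_s N, so μ_s,min = 302.8/1048 = 0.289.

μ_s,min ≈ 0.289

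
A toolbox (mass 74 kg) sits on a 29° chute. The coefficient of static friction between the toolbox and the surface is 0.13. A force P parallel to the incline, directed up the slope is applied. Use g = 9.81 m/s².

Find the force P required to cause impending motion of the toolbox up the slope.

At impending motion up the slope, friction acts down-slope at its limit: f = μ_s N.
P is parallel to the surface, so N = m g cos θ = 635 N.
Along the incline: P = m g sin θ + μ_s N = 352 + 0.13×635 = 434 N.

P ≈ 434 N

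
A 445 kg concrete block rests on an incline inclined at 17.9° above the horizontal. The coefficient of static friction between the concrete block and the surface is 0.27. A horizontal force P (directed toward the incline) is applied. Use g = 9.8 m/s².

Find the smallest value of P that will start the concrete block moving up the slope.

At impending motion up the slope, friction acts down-slope at its limit: f = μ_s N.
Perpendicular to the incline: N = m g cos θ + P sin θ.
Along the incline: P cos θ = m g sin θ + μ_s N = m g sin θ + μ_s (m g cos θ + P sin θ).
Solving, P (cos θ − μ_s sin θ) = m g (sin θ + μ_s cos θ), so P = 445×9.8×(sin 17.9° + 0.27 cos 17.9°)/(cos 17.9° − 0.27 sin 17.9°) = 4360×0.5643/0.8686 = 2830 N.

P ≈ 2830 N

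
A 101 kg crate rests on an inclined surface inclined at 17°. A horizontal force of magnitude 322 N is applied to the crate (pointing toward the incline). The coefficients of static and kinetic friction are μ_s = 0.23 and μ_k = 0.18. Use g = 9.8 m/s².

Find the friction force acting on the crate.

f ≈ 18.5 N (down the incline)

The horizontal push has a component P sin θ into the surface, so N = m g cos θ + P sin θ = 946.6 + 94.14 = 1041 N.
Along the incline, the net driving force (taking up-slope positive) is P cos θ − m g sin θ = 307.9 − 289.4 = 18.54 N, so equilibrium requires friction f = -18.54 N (down-slope).
Maximum static friction: μ_s N = 0.23 × 1041 = 239.4 N.
Since 18.54 N is within the 239.4 N limit, the crate stays put and friction is exactly 18.5 N.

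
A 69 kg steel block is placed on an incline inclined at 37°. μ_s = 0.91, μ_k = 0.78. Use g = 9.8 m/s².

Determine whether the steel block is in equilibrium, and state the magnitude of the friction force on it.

f ≈ 407 N

N = m g cos θ = 540 N.
Down-slope weight component: m g sin θ = 407 N.
μ_s N = 491 N.
407 ≤ 491 N, so it stays put; friction = 407 N.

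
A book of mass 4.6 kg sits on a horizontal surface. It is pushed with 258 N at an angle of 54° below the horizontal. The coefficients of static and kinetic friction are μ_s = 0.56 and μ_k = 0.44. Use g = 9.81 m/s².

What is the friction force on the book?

N = m g + P sin α = 45.13 + 258×sin 54° = 253.9 N.
Horizontally, friction must balance P cos α = 151.6 N.
μ_s N = 0.56 × 253.9 = 142.2 N.
The required friction exceeds μ_s N, so the book moves and f = μ_k N = 112 N.

f ≈ 112 N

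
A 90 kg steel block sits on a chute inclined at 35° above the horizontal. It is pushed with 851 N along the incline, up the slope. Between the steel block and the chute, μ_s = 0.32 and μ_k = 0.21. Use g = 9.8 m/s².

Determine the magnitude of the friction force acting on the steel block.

f ≈ 152 N (down the incline)

Perpendicular to the surface, N = m g cos θ = 90·9.8·cos 35° = 722.5 N.
For equilibrium along the incline the friction force must supply f = m g sin θ − P = 505.9 − 851 = -345.1 N (positive meaning up-slope).
Maximum static friction available: μ_s N = 0.32 × 722.5 = 231.2 N.
|-345.1| exceeds 231.2 N, so the steel block slips up-slope; friction is kinetic, f = μ_k N = 0.21×722.5 = 152 N.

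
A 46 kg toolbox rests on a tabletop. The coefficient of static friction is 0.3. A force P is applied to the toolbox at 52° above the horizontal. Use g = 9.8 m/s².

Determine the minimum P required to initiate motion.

P ≈ 159 N

N = m g − P sin α (the pull lifts the toolbox).
At impending slip, P cos α = μ_s N = μ_s (m g − P sin α).
Solving: P (cos α + μ_s sin α) = μ_s m g → P = 0.3×451/(cos 52° + 0.3 sin 52°) = 135/0.8521 = 159 N.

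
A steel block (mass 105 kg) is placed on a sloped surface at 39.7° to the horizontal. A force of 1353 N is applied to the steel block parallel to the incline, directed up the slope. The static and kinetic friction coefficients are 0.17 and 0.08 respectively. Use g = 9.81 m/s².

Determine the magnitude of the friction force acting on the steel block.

The normal reaction is N = m g cos θ = 792.5 N.
For equilibrium along the incline the friction force must supply f = m g sin θ − P = 658 − 1353 = -695 N (positive meaning up-slope).
Maximum static friction available: μ_s N = 0.17 × 792.5 = 134.7 N.
|-695| exceeds 134.7 N, so the steel block slips up-slope; friction is kinetic, f = μ_k N = 0.08×792.5 = 63.4 N.

f ≈ 63.4 N (down the incline)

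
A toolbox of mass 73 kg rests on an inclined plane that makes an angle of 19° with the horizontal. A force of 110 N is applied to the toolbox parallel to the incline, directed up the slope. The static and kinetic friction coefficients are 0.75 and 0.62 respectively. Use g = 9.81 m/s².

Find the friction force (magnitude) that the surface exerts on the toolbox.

Perpendicular to the surface, N = m g cos θ = 73·9.81·cos 19° = 677.1 N.
The friction needed for equilibrium is m g sin θ − P = 233.1 − 110 = 123.1 N, measured positive up-slope.
Static friction can supply at most μ_s N = 507.8 N.
Since |123.1| ≤ 507.8 N, no slip — friction simply equals what equilibrium demands.

f ≈ 123 N (up the incline)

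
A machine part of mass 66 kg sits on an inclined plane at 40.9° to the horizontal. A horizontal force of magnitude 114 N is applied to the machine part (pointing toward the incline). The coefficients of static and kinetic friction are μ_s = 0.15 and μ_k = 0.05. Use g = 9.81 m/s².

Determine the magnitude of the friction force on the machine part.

The horizontal push has a component P sin θ into the surface, so N = m g cos θ + P sin θ = 489.4 + 74.64 = 564 N.
Along the incline, the net driving force (taking up-slope positive) is P cos θ − m g sin θ = 86.17 − 423.9 = -337.8 N, so equilibrium requires friction f = 337.8 N (up-slope).
The limit of static friction is μ_s N = 84.6 N.
The required 337.8 N exceeds the static limit, so the machine part slides down-slope and f = μ_k N = 0.05×564 = 28.2 N.

f ≈ 28.2 N (up the incline)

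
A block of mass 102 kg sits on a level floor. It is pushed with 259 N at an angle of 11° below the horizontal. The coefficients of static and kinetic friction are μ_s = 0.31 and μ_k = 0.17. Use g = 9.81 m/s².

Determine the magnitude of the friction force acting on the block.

N = m g + P sin α = 1001 + 259×sin 11° = 1050 N.
For equilibrium, f = P cos α = 259×cos 11° = 254.2 N.
μ_s N = 0.31 × 1050 = 325.5 N.
Since 254.2 N does not exceed the limit, the block stays at rest and f = 254 N.

f ≈ 254 N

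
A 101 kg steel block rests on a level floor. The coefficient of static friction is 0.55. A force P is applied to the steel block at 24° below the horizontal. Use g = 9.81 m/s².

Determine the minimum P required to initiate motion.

N = m g + P sin α (the push presses the steel block into the level floor).
At impending slip, P cos α = μ_s N = μ_s (m g + P sin α).
Solving: P (cos α − μ_s sin α) = μ_s m g → P = 0.55×991/(cos 24° − 0.55 sin 24°) = 545/0.6898 = 790 N.

P ≈ 790 N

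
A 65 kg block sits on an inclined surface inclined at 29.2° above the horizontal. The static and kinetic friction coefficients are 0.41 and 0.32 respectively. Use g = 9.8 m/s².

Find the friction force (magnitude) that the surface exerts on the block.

f ≈ 178 N (up the incline)

Normal force: N = m g cos θ = 65 × 9.8 × cos 29.2° = 556.1 N.
Along the slope the weight component is m g sin θ = 310.8 N; friction must supply exactly this, acting up-slope.
The static-friction ceiling is μ_s N = 0.41 × 556.1 = 228 N.
|310.8| exceeds 228 N, so the block slips down-slope; friction is kinetic, f = μ_k N = 0.32×556.1 = 178 N.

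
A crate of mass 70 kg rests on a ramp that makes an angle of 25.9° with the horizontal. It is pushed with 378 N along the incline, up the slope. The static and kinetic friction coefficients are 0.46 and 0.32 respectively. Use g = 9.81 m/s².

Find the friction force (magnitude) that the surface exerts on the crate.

The normal reaction is N = m g cos θ = 617.7 N.
Parallel to the incline, ΣF = 0 gives f = m g sin θ − P = 300 − 378 = -78.05 N (up-slope positive).
Static friction can supply at most μ_s N = 284.2 N.
Since |-78.05| ≤ 284.2 N, no slip — friction simply equals what equilibrium demands.

f ≈ 78 N (down the incline)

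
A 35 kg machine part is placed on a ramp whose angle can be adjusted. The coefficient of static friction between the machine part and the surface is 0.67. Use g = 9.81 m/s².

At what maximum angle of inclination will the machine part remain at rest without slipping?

At the slip threshold, m g sin θ = μ_s · m g cos θ, so tan θ = μ_s.
θ_max = arctan(0.67) = 33.8°.

θ_max ≈ 33.8°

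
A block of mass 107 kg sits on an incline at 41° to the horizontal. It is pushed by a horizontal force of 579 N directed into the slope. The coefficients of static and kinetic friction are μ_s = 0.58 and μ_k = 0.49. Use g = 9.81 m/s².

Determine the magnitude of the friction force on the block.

f ≈ 252 N (up the incline)

Normal direction: N = m g cos θ + P sin θ = 1172 N.
Along the incline, the net driving force (taking up-slope positive) is P cos θ − m g sin θ = 437 − 688.6 = -251.7 N, so equilibrium requires friction f = 251.7 N (up-slope).
Maximum static friction: μ_s N = 0.58 × 1172 = 679.8 N.
Since 251.7 N is within the 679.8 N limit, the block stays put and friction is exactly 252 N.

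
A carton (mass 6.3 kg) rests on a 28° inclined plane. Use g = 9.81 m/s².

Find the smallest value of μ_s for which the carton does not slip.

μ_s,min ≈ 0.532

At the slip threshold m g sin θ = μ_s m g cos θ, so μ_s,min = tan θ.
μ_s,min = tan 28° = 0.532.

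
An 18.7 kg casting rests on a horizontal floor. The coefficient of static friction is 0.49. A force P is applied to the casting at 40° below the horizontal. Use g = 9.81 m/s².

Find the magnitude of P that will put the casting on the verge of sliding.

N = m g + P sin α (the push presses the casting into the horizontal floor).
At impending slip, P cos α = μ_s N = μ_s (m g + P sin α).
Solving: P (cos α − μ_s sin α) = μ_s m g → P = 0.49×183/(cos 40° − 0.49 sin 40°) = 89.9/0.4511 = 199 N.

P ≈ 199 N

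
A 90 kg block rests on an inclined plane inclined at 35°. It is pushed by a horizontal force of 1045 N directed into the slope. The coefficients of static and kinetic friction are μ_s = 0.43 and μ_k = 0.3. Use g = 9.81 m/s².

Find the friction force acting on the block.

Normal direction: N = m g cos θ + P sin θ = 1323 N.
Along the incline, the net driving force (taking up-slope positive) is P cos θ − m g sin θ = 856 − 506.4 = 349.6 N, so equilibrium requires friction f = -349.6 N (down-slope).
The limit of static friction is μ_s N = 568.7 N.
Since 349.6 N is within the 568.7 N limit, the block stays put and friction is exactly 350 N.

f ≈ 350 N (down the incline)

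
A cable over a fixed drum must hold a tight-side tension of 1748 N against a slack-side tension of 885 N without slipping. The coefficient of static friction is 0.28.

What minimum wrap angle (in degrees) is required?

β_min ≈ 139°

T₂/T₁ = e^{μβ} → β = ln(T₂/T₁)/μ.
β = ln(1748/885)/0.28 = 0.6806/0.28 = 2.431 rad.
In degrees: β = 2.431 × 180/π = 139°.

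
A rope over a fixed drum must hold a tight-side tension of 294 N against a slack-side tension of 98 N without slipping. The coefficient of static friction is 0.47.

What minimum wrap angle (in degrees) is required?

β_min ≈ 134°

T₂/T₁ = e^{μβ} → β = ln(T₂/T₁)/μ.
β = ln(294/98)/0.47 = 1.099/0.47 = 2.337 rad.
In degrees: β = 2.337 × 180/π = 134°.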